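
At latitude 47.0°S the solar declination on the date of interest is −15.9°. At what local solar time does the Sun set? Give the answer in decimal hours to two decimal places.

cos H_s = −tan(-47.0°) · tan(-15.9°) = -0.3055, so H_s = arccos(-0.3055) = 107.79°.
Sunset is at 12 + H_s/15 = 12 + 7.186 = 19.186 h local solar time.

19.19 h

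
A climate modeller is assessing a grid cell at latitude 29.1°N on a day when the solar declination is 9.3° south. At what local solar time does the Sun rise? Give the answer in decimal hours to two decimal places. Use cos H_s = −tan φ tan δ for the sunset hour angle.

6.35 h

−tan φ tan δ = −(0.5566)(-0.1638) = 0.0912; H_s = arccos(0.0912) = 84.77°.
Sunrise is at 12 − H_s/15 = 12 − 5.651 = 6.349 h local solar time.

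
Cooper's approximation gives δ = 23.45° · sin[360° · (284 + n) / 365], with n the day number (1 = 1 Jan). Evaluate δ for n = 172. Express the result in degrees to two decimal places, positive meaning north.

+23.45°

360 × (284 + 172) / 365 = 449.753°; sin(449.753°) = 1.0000.
δ = 23.45 × 1.0000 = 23.450° ≈ +23.45°.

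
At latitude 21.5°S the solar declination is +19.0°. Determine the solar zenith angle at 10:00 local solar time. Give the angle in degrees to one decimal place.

Hour angle H = 15° × (10 − 12) = -30.00°.
With φ = -21.5°, δ = 19.0°, H = -30.00°: sin φ sin δ = -0.1193, cos φ cos δ cos H = 0.7619, so cos θ_z = 0.6426.
θ_z = arccos(0.6426) = 50.01°.

50.0°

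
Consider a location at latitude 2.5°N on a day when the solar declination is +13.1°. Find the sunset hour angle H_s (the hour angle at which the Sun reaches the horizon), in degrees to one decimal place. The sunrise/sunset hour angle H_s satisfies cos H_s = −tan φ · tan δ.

cos H_s = −tan(2.5°) · tan(13.1°) = -0.0102, so H_s = arccos(-0.0102) = 90.58°.

90.6°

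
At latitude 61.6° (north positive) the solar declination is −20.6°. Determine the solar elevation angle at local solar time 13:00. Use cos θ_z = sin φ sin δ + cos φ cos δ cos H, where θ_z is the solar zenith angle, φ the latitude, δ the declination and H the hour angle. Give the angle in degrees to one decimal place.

Hour angle H = 15° × (13 − 12) = 15.00°.
With φ = 61.6°, δ = -20.6°, H = 15.00°: sin φ sin δ = -0.3095, cos φ cos δ cos H = 0.4300, so cos θ_z = 0.1205.
θ_z = arccos(0.1205) = 83.08°, so the elevation is 90° − 83.08° = 6.92°.

6.9°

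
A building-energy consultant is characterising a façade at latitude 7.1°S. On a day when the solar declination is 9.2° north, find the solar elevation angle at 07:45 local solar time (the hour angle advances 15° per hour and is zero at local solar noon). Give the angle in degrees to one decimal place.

Hour angle H = 15° × (7.75 − 12) = -63.75°.
cos θ_z = sin(-7.1°) sin(9.2°) + cos(-7.1°) cos(9.2°) cos(-63.75°) = -0.0198 + 0.4333 = 0.4135.
θ_z = arccos(0.4135) = 65.58°, so the elevation is 90° − 65.58° = 24.42°.

24.4°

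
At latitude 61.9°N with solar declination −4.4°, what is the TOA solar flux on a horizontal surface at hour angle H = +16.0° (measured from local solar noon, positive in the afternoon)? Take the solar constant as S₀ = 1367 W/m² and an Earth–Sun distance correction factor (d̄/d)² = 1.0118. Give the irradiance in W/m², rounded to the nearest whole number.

531 W/m²

cos θ_z = sin(61.9°) sin(-4.4°) + cos(61.9°) cos(-4.4°) cos(16.00°) = -0.0677 + 0.4514 = 0.3837.
Top-of-atmosphere irradiance = S₀ (d̄/d)² cos θ_z = 1367 × 1.0118 × 0.3837 = 530.71 W/m².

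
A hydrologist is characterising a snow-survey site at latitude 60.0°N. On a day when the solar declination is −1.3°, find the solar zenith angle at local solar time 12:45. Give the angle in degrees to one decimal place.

61.9°

Hour angle H = 15° × (12.75 − 12) = 11.25°.
With φ = 60.0°, δ = -1.3°, H = 11.25°: sin φ sin δ = -0.0196, cos φ cos δ cos H = 0.4903, so cos θ_z = 0.4707.
θ_z = arccos(0.4707) = 61.92°.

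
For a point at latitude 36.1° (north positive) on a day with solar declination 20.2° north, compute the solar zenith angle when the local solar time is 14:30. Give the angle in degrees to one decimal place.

Hour angle H = 15° × (14.5 − 12) = 37.50°.
cos θ_z = sin φ sin δ + cos φ cos δ cos H = (0.5892)(0.3453) + (0.8080)(0.9385)(0.7934) = 0.8051.
θ_z = arccos(0.8051) = 36.38°.

36.4°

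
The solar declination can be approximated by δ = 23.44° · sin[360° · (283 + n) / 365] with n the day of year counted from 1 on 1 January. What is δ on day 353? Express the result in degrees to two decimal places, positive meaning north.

360 × (283 + 353) / 365 = 627.288°; sin(627.288°) = -0.9989.
δ = 23.44 × -0.9989 = -23.414° ≈ -23.41°.

-23.41°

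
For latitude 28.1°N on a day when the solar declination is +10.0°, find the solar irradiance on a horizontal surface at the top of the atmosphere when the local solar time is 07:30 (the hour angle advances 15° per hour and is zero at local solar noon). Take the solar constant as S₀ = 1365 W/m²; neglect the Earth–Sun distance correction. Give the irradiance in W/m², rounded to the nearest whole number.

565 W/m²

Hour angle H = 15° × (7.5 − 12) = -67.50°.
With φ = 28.1°, δ = 10.0°, H = -67.50°: sin φ sin δ = 0.0818, cos φ cos δ cos H = 0.3324, so cos θ_z = 0.4142.
Top-of-atmosphere irradiance = S₀ cos θ_z = 1365 × 0.4142 = 565.38 W/m².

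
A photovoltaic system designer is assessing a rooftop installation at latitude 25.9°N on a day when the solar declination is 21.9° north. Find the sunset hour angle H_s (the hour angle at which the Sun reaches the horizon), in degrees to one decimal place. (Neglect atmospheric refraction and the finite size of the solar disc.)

The sunset hour angle satisfies cos H_s = −tan φ tan δ = -0.1952, giving H_s = 101.26°.

101.3°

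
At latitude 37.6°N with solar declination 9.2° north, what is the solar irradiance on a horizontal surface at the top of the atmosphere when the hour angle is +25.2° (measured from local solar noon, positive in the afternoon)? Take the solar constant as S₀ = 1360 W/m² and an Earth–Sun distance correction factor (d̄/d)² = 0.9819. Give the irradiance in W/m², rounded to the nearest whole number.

cos θ_z = sin(37.6°) sin(9.2°) + cos(37.6°) cos(9.2°) cos(25.20°) = 0.0976 + 0.7077 = 0.8053.
Top-of-atmosphere irradiance = S₀ (d̄/d)² cos θ_z = 1360 × 0.9819 × 0.8053 = 1075.38 W/m².

1075 W/m²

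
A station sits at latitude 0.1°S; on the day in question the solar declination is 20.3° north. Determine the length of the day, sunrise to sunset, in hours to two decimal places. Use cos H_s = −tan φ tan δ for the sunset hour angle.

The sunset hour angle satisfies cos H_s = −tan φ tan δ = 0.0006, giving H_s = 89.97°.
Day length = 2 H_s / 15° h⁻¹ = 179.94° / 15 = 11.996 h.

12.00 hours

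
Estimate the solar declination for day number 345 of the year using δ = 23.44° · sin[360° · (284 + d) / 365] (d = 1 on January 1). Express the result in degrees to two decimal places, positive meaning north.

-23.11°

360 × (284 + 345) / 365 = 620.384°; sin(620.384°) = -0.9859.
δ = 23.44 × -0.9859 = -23.109° ≈ -23.11°.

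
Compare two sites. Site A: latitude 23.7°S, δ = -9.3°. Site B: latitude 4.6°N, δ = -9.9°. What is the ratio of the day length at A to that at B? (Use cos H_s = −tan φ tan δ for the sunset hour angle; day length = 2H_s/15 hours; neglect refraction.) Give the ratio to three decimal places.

1.055

A: H_s = arccos(−tan -23.7° · tan -9.3°) = 94.12°, so 2H_s/15 = 12.5493 h.
B: H_s = arccos(−tan 4.6° · tan -9.9°) = 89.20°, so 2H_s/15 = 11.8933 h.
Ratio A/B = 12.5493 / 11.8933 = 1.0552.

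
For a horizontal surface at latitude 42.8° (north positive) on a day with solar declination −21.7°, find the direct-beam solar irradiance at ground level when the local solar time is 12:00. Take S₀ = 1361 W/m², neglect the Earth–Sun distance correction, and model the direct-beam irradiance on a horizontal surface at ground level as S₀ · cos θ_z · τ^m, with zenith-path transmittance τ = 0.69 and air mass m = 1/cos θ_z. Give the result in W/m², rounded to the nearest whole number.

247 W/m²

Hour angle H = 15° × (12 − 12) = 0.00°.
cos θ_z = sin φ sin δ + cos φ cos δ cos H = (0.6794)(-0.3697) + (0.7337)(0.9291)(1.0000) = 0.4305.
Air mass m = 1/cos θ_z = 1/0.4305 = 2.323; τ^m = 0.69^2.323 = 0.4223.
Surface direct beam = 1361 × 0.4305 × 0.4223 = 247.43 W/m².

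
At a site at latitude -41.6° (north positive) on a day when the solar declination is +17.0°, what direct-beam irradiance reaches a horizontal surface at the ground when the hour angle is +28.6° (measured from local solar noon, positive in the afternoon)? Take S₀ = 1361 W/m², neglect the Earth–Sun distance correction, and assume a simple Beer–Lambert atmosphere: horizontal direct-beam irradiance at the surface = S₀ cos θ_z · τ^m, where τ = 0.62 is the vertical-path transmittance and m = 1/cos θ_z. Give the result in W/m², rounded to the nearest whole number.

196 W/m²

cos θ_z = sin φ sin δ + cos φ cos δ cos H = (-0.6639)(0.2924) + (0.7478)(0.9563)(0.8780) = 0.4338.
Air mass m = 1/cos θ_z = 1/0.4338 = 2.305; τ^m = 0.62^2.305 = 0.3322.
Surface direct beam = 1361 × 0.4338 × 0.3322 = 196.13 W/m².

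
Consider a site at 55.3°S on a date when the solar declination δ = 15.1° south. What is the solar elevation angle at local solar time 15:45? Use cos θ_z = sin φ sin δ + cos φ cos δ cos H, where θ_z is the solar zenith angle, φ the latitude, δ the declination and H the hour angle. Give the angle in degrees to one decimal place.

Hour angle H = 15° × (15.75 − 12) = 56.25°.
cos θ_z = sin(-55.3°) sin(-15.1°) + cos(-55.3°) cos(-15.1°) cos(56.25°) = 0.2142 + 0.3054 = 0.5196.
θ_z = arccos(0.5196) = 58.69°, so the elevation is 90° − 58.69° = 31.31°.

31.3°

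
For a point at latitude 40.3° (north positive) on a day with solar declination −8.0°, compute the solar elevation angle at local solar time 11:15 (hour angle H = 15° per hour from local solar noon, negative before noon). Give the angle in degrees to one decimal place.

Hour angle H = 15° × (11.25 − 12) = -11.25°.
With φ = 40.3°, δ = -8.0°, H = -11.25°: sin φ sin δ = -0.0900, cos φ cos δ cos H = 0.7407, so cos θ_z = 0.6507.
θ_z = arccos(0.6507) = 49.41°, so the elevation is 90° − 49.41° = 40.59°.

40.6°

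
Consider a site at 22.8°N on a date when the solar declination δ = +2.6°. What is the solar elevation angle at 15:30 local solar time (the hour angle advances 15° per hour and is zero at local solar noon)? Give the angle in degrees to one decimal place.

Hour angle H = 15° × (15.5 − 12) = 52.50°.
With φ = 22.8°, δ = 2.6°, H = 52.50°: sin φ sin δ = 0.0176, cos φ cos δ cos H = 0.5606, so cos θ_z = 0.5782.
θ_z = arccos(0.5782) = 54.68°, so the elevation is 90° − 54.68° = 35.32°.

35.3°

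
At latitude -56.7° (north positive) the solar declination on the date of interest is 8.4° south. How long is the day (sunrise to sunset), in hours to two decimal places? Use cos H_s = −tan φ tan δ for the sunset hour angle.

cos H_s = −tan(-56.7°) · tan(-8.4°) = -0.2248, so H_s = arccos(-0.2248) = 102.99°.
Day length = 2 H_s / 15° h⁻¹ = 205.98° / 15 = 13.732 h.

13.73 hours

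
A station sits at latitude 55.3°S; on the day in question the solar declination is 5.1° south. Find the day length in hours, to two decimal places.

12.99 hours

The sunset hour angle satisfies cos H_s = −tan φ tan δ = -0.1289, giving H_s = 97.41°.
Day length = 2 H_s / 15° h⁻¹ = 194.82° / 15 = 12.988 h.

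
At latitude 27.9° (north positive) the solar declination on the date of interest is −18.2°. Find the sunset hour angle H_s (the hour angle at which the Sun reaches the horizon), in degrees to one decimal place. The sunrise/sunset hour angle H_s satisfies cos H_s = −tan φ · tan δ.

80.0°

The sunset hour angle satisfies cos H_s = −tan φ tan δ = 0.1741, giving H_s = 79.97°.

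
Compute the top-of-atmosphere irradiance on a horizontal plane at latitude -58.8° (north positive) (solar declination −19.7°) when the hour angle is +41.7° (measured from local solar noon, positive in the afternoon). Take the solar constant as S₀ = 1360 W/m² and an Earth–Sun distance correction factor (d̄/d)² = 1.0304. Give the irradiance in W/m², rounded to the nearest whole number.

With φ = -58.8°, δ = -19.7°, H = 41.70°: sin φ sin δ = 0.2883, cos φ cos δ cos H = 0.3641, so cos θ_z = 0.6524.
Top-of-atmosphere irradiance = S₀ (d̄/d)² cos θ_z = 1360 × 1.0304 × 0.6524 = 914.24 W/m².

914 W/m²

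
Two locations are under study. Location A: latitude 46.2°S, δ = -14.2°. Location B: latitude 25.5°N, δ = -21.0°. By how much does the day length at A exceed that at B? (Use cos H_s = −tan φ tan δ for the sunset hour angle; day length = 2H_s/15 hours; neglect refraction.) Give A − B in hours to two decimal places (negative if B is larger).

+3.45 h

A: H_s = arccos(−tan -46.2° · tan -14.2°) = 105.30°, so 2H_s/15 = 14.0400 h.
B: H_s = arccos(−tan 25.5° · tan -21.0°) = 79.45°, so 2H_s/15 = 10.5933 h.
A − B = 14.0400 − 10.5933 = 3.4467 h.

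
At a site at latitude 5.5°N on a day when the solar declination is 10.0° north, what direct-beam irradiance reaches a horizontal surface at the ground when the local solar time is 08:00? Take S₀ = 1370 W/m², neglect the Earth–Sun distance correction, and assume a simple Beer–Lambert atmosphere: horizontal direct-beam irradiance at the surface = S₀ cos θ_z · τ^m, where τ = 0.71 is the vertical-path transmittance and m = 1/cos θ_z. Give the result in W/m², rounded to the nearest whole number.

353 W/m²

Hour angle H = 15° × (8 − 12) = -60.00°.
With φ = 5.5°, δ = 10.0°, H = -60.00°: sin φ sin δ = 0.0166, cos φ cos δ cos H = 0.4901, so cos θ_z = 0.5067.
Air mass m = 1/cos θ_z = 1/0.5067 = 1.974; τ^m = 0.71^1.974 = 0.5086.
Surface direct beam = 1370 × 0.5067 × 0.5086 = 353.06 W/m².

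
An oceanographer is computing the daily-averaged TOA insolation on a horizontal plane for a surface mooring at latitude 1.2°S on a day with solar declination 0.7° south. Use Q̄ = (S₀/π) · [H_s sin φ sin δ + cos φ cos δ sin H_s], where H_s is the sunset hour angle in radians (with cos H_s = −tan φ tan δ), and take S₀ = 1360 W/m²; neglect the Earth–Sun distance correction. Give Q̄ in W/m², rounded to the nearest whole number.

cos H_s = −tan(-1.2°) · tan(-0.7°) = -0.0003, so H_s = arccos(-0.0003) = 90.02°. In radians, H_s = 1.5711.
H_s sin φ sin δ = 1.5711 × -0.0209 × -0.0122 = 0.0004.
cos φ cos δ sin H_s = 0.9998 × 0.9999 × 1.0000 = 0.9997.
Q̄ = (1360/π) × (0.0004 + 0.9997) = 432.90 × 1.0001 = 432.94 W/m².

433 W/m²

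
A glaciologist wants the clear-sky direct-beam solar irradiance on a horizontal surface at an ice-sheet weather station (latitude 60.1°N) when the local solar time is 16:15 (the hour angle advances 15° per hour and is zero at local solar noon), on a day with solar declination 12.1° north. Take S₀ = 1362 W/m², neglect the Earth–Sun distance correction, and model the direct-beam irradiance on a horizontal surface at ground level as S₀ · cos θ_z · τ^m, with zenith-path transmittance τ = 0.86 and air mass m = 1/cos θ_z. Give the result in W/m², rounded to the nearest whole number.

Hour angle H = 15° × (16.25 − 12) = 63.75°.
cos θ_z = sin(60.1°) sin(12.1°) + cos(60.1°) cos(12.1°) cos(63.75°) = 0.1817 + 0.2156 = 0.3973.
Air mass m = 1/cos θ_z = 1/0.3973 = 2.517; τ^m = 0.86^2.517 = 0.6841.
Surface direct beam = 1362 × 0.3973 × 0.6841 = 370.18 W/m².

370 W/m²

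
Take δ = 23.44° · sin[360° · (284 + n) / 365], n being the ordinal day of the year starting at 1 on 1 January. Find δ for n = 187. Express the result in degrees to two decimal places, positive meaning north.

360 × (284 + 187) / 365 = 464.548°; sin(464.548°) = 0.9679.
δ = 23.44 × 0.9679 = 22.688° ≈ +22.69°.

+22.69°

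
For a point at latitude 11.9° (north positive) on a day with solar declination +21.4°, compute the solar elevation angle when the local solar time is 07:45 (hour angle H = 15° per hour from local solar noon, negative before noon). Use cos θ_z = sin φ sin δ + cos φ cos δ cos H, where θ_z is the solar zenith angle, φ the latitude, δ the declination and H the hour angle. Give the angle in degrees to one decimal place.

28.6°

Hour angle H = 15° × (7.75 − 12) = -63.75°.
With φ = 11.9°, δ = 21.4°, H = -63.75°: sin φ sin δ = 0.0752, cos φ cos δ cos H = 0.4029, so cos θ_z = 0.4781.
θ_z = arccos(0.4781) = 61.44°, so the elevation is 90° − 61.44° = 28.56°.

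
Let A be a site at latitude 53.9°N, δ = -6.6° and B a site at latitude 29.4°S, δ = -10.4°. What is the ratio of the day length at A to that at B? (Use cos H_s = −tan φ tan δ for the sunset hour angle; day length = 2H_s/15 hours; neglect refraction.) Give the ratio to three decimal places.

0.843

A: H_s = arccos(−tan 53.9° · tan -6.6°) = 80.87°, so 2H_s/15 = 10.7827 h.
B: H_s = arccos(−tan -29.4° · tan -10.4°) = 95.94°, so 2H_s/15 = 12.7920 h.
Ratio A/B = 10.7827 / 12.7920 = 0.8429.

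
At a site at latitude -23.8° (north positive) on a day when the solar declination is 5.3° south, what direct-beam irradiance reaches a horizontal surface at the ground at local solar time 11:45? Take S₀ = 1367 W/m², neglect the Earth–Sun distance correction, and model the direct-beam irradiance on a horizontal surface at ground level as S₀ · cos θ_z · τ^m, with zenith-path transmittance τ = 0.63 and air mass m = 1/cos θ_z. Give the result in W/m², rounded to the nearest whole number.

Hour angle H = 15° × (11.75 − 12) = -3.75°.
cos θ_z = sin φ sin δ + cos φ cos δ cos H = (-0.4035)(-0.0924) + (0.9150)(0.9957)(0.9979) = 0.9464.
Air mass m = 1/cos θ_z = 1/0.9464 = 1.057; τ^m = 0.63^1.057 = 0.6136.
Surface direct beam = 1367 × 0.9464 × 0.6136 = 793.83 W/m².

794 W/m²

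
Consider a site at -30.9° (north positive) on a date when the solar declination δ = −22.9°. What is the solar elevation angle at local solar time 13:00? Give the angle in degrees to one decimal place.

74.4°

Hour angle H = 15° × (13 − 12) = 15.00°.
cos θ_z = sin(-30.9°) sin(-22.9°) + cos(-30.9°) cos(-22.9°) cos(15.00°) = 0.1998 + 0.7635 = 0.9633.
θ_z = arccos(0.9633) = 15.57°, so the elevation is 90° − 15.57° = 74.43°.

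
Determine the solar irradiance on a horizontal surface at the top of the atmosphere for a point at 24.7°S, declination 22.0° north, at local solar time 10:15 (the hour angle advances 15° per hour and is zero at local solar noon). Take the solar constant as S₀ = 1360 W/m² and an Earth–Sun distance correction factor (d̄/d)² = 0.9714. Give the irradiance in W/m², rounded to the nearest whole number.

Hour angle H = 15° × (10.25 − 12) = -26.25°.
cos θ_z = sin φ sin δ + cos φ cos δ cos H = (-0.4179)(0.3746) + (0.9085)(0.9272)(0.8969) = 0.5990.
Top-of-atmosphere irradiance = S₀ (d̄/d)² cos θ_z = 1360 × 0.9714 × 0.5990 = 791.34 W/m².

791 W/m²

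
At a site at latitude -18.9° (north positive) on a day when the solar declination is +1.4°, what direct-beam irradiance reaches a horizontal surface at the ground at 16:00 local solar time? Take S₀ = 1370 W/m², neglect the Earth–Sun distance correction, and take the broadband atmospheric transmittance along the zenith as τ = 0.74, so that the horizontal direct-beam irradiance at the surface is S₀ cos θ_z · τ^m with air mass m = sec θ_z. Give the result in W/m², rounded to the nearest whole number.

Hour angle H = 15° × (16 − 12) = 60.00°.
With φ = -18.9°, δ = 1.4°, H = 60.00°: sin φ sin δ = -0.0079, cos φ cos δ cos H = 0.4729, so cos θ_z = 0.4650.
Air mass m = 1/cos θ_z = 1/0.4650 = 2.151; τ^m = 0.74^2.151 = 0.5233.
Surface direct beam = 1370 × 0.4650 × 0.5233 = 333.37 W/m².

333 W/m²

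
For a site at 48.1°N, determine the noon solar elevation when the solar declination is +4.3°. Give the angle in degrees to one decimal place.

46.2°

At local solar noon the hour angle is zero, so the elevation is 90° − |φ − δ| = 90° − |48.1° − (4.3°)| = 90° − 43.8° = 46.2°.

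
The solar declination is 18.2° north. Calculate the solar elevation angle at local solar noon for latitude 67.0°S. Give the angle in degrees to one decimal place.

4.8°

At local solar noon the hour angle is zero, so the elevation is 90° − |φ − δ| = 90° − |-67.0° − (18.2°)| = 90° − 85.2° = 4.8°.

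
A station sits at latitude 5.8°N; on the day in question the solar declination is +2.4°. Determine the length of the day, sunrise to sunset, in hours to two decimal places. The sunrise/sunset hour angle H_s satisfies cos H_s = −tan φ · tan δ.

cos H_s = −tan(5.8°) · tan(2.4°) = -0.0043, so H_s = arccos(-0.0043) = 90.25°.
Day length = 2 H_s / 15° h⁻¹ = 180.50° / 15 = 12.033 h.

12.03 hours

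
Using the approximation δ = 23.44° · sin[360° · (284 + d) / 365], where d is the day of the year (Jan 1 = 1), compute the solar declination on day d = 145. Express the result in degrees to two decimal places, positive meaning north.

+20.91°

360 × (284 + 145) / 365 = 423.123°; sin(423.123°) = 0.8920.
δ = 23.44 × 0.8920 = 20.908° ≈ +20.91°.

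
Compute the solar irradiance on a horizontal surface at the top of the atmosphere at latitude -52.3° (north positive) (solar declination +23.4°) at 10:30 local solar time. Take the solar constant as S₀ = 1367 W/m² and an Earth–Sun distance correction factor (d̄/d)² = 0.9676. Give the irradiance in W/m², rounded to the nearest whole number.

Hour angle H = 15° × (10.5 − 12) = -22.50°.
With φ = -52.3°, δ = 23.4°, H = -22.50°: sin φ sin δ = -0.3142, cos φ cos δ cos H = 0.5185, so cos θ_z = 0.2043.
Top-of-atmosphere irradiance = S₀ (d̄/d)² cos θ_z = 1367 × 0.9676 × 0.2043 = 270.23 W/m².

270 W/m²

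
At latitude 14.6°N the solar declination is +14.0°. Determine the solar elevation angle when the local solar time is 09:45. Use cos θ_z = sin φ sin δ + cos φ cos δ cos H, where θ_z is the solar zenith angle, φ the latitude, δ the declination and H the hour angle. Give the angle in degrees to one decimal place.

Hour angle H = 15° × (9.75 − 12) = -33.75°.
With φ = 14.6°, δ = 14.0°, H = -33.75°: sin φ sin δ = 0.0610, cos φ cos δ cos H = 0.7807, so cos θ_z = 0.8417.
θ_z = arccos(0.8417) = 32.68°, so the elevation is 90° − 32.68° = 57.32°.

57.3°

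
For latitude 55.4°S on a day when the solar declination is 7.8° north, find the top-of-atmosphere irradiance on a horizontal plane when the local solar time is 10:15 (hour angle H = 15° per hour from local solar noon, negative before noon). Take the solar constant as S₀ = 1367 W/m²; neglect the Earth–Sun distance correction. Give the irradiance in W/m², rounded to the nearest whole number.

Hour angle H = 15° × (10.25 − 12) = -26.25°.
With φ = -55.4°, δ = 7.8°, H = -26.25°: sin φ sin δ = -0.1117, cos φ cos δ cos H = 0.5046, so cos θ_z = 0.3929.
Top-of-atmosphere irradiance = S₀ cos θ_z = 1367 × 0.3929 = 537.09 W/m².

537 W/m²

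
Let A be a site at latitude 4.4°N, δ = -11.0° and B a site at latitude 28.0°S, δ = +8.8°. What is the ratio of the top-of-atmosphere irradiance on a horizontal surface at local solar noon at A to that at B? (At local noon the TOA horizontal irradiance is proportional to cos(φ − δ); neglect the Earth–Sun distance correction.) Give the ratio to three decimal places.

A: cos θ_z = cos(4.4° − (-11.0°)) = 0.9641.
B: cos θ_z = cos(-28.0° − (8.8°)) = 0.8007.
Ratio A/B = 0.9641 / 0.8007 = 1.2041.

1.204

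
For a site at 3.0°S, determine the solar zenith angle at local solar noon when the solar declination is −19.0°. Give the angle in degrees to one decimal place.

At local solar noon the hour angle is zero, so the zenith angle is |φ − δ| = |-3.0° − (-19.0°)| = 16.0°.

16.0°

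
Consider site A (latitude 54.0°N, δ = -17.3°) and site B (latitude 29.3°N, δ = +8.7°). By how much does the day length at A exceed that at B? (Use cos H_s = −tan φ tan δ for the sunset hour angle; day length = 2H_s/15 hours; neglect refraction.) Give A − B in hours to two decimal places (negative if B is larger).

A: H_s = arccos(−tan 54.0° · tan -17.3°) = 64.62°, so 2H_s/15 = 8.6160 h.
B: H_s = arccos(−tan 29.3° · tan 8.7°) = 94.93°, so 2H_s/15 = 12.6573 h.
A − B = 8.6160 − 12.6573 = -4.0413 h.

-4.04 h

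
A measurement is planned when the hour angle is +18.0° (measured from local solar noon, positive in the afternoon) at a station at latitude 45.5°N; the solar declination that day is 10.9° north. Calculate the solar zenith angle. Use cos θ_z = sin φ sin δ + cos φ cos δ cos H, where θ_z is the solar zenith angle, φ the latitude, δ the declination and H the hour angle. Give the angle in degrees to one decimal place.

cos θ_z = sin φ sin δ + cos φ cos δ cos H = (0.7133)(0.1891) + (0.7009)(0.9820)(0.9511) = 0.7895.
θ_z = arccos(0.7895) = 37.86°.

37.9°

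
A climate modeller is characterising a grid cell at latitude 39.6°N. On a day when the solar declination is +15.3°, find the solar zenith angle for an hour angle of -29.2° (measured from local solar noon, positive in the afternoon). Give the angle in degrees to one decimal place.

cos θ_z = sin φ sin δ + cos φ cos δ cos H = (0.6374)(0.2639) + (0.7705)(0.9646)(0.8729) = 0.8170.
θ_z = arccos(0.8170) = 35.21°.

35.2°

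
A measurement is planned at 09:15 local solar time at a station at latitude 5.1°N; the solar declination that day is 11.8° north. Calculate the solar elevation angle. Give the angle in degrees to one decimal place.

Hour angle H = 15° × (9.25 − 12) = -41.25°.
cos θ_z = sin φ sin δ + cos φ cos δ cos H = (0.0889)(0.2045) + (0.9960)(0.9789)(0.7518) = 0.7512.
θ_z = arccos(0.7512) = 41.31°, so the elevation is 90° − 41.31° = 48.69°.

48.7°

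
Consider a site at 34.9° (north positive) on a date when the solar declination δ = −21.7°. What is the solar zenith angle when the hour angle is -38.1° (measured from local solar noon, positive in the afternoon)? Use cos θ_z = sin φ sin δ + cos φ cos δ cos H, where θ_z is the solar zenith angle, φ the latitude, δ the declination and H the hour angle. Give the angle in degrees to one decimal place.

cos θ_z = sin φ sin δ + cos φ cos δ cos H = (0.5721)(-0.3697) + (0.8202)(0.9291)(0.7869) = 0.3882.
θ_z = arccos(0.3882) = 67.16°.

67.2°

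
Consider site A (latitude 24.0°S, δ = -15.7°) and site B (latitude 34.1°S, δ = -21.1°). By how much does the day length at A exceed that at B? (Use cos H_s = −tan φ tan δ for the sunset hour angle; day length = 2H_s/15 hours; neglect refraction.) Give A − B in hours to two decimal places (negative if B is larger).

-1.06 h

A: H_s = arccos(−tan -24.0° · tan -15.7°) = 97.19°, so 2H_s/15 = 12.9587 h.
B: H_s = arccos(−tan -34.1° · tan -21.1°) = 105.14°, so 2H_s/15 = 14.0187 h.
A − B = 12.9587 − 14.0187 = -1.0600 h.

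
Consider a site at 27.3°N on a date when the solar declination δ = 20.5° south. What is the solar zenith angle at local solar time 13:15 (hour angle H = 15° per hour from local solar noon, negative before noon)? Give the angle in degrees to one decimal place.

Hour angle H = 15° × (13.25 − 12) = 18.75°.
cos θ_z = sin(27.3°) sin(-20.5°) + cos(27.3°) cos(-20.5°) cos(18.75°) = -0.1606 + 0.7882 = 0.6276.
θ_z = arccos(0.6276) = 51.13°.

51.1°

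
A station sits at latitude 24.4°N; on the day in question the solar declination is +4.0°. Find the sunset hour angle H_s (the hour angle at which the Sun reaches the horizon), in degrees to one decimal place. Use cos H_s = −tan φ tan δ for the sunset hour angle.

91.8°

cos H_s = −tan(24.4°) · tan(4.0°) = -0.0317, so H_s = arccos(-0.0317) = 91.82°.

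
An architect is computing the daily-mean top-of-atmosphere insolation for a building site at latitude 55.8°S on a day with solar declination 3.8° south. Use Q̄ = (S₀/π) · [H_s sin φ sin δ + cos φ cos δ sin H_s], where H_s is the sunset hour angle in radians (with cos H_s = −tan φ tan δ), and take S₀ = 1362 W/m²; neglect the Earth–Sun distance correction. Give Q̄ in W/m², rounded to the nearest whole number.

The sunset hour angle satisfies cos H_s = −tan φ tan δ = -0.0977, giving H_s = 95.61°. In radians, H_s = 1.6687.
H_s sin φ sin δ = 1.6687 × -0.8271 × -0.0663 = 0.0915.
cos φ cos δ sin H_s = 0.5621 × 0.9978 × 0.9952 = 0.5582.
Q̄ = (1362/π) × (0.0915 + 0.5582) = 433.54 × 0.6497 = 281.67 W/m².

282 W/m²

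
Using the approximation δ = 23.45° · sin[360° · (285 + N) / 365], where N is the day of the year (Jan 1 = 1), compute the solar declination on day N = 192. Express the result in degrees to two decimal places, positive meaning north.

+21.97°

360 × (285 + 192) / 365 = 470.466°; sin(470.466°) = 0.9369.
δ = 23.45 × 0.9369 = 21.970° ≈ +21.97°.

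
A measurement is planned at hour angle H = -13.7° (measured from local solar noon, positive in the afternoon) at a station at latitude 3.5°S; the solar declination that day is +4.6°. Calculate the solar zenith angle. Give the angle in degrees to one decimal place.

15.9°

cos θ_z = sin(-3.5°) sin(4.6°) + cos(-3.5°) cos(4.6°) cos(-13.70°) = -0.0049 + 0.9666 = 0.9617.
θ_z = arccos(0.9617) = 15.91°.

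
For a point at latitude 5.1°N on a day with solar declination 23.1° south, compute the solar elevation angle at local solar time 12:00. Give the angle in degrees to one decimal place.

Hour angle H = 15° × (12 − 12) = 0.00°.
With φ = 5.1°, δ = -23.1°, H = 0.00°: sin φ sin δ = -0.0349, cos φ cos δ cos H = 0.9162, so cos θ_z = 0.8813.
θ_z = arccos(0.8813) = 28.20°, so the elevation is 90° − 28.20° = 61.80°.

61.8°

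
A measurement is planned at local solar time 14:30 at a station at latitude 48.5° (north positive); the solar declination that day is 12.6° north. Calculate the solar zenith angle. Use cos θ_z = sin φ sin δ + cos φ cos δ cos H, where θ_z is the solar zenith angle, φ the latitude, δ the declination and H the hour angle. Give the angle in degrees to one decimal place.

Hour angle H = 15° × (14.5 − 12) = 37.50°.
With φ = 48.5°, δ = 12.6°, H = 37.50°: sin φ sin δ = 0.1634, cos φ cos δ cos H = 0.5130, so cos θ_z = 0.6764.
θ_z = arccos(0.6764) = 47.44°.

47.4°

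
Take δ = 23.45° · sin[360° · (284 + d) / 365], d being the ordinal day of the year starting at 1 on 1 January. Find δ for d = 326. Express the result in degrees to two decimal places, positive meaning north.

-20.64°

360 × (284 + 326) / 365 = 601.644°; sin(601.644°) = -0.8800.
δ = 23.45 × -0.8800 = -20.636° ≈ -20.64°.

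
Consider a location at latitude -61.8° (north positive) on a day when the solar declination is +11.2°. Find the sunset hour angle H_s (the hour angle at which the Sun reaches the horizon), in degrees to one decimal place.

cos H_s = −tan(-61.8°) · tan(11.2°) = 0.3693, so H_s = arccos(0.3693) = 68.33°.

68.3°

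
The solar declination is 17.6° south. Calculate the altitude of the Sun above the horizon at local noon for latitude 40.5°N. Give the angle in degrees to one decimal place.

31.9°

At local solar noon the hour angle is zero, so the elevation is 90° − |φ − δ| = 90° − |40.5° − (-17.6°)| = 90° − 58.1° = 31.9°.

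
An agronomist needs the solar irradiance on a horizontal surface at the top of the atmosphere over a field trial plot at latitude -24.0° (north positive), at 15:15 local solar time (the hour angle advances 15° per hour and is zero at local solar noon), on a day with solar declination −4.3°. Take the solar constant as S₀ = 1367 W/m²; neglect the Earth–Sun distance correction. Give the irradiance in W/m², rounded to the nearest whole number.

Hour angle H = 15° × (15.25 − 12) = 48.75°.
cos θ_z = sin(-24.0°) sin(-4.3°) + cos(-24.0°) cos(-4.3°) cos(48.75°) = 0.0305 + 0.6006 = 0.6311.
Top-of-atmosphere irradiance = S₀ cos θ_z = 1367 × 0.6311 = 862.71 W/m².

863 W/m²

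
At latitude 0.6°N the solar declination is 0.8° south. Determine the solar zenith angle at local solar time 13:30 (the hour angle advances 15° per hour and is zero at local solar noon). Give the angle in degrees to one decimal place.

22.5°

Hour angle H = 15° × (13.5 − 12) = 22.50°.
cos θ_z = sin(0.6°) sin(-0.8°) + cos(0.6°) cos(-0.8°) cos(22.50°) = -0.0001 + 0.9237 = 0.9236.
θ_z = arccos(0.9236) = 22.54°.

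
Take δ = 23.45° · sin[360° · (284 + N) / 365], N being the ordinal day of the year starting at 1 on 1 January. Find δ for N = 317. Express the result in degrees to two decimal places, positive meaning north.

360 × (284 + 317) / 365 = 592.767°; sin(592.767°) = -0.7962.
δ = 23.45 × -0.7962 = -18.671° ≈ -18.67°.

-18.67°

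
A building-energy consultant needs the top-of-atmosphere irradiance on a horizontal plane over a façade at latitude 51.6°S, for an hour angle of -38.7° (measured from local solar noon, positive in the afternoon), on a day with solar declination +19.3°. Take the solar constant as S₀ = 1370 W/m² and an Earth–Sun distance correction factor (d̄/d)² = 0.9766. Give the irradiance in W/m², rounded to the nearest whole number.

cos θ_z = sin φ sin δ + cos φ cos δ cos H = (-0.7837)(0.3305) + (0.6211)(0.9438)(0.7804) = 0.1985.
Top-of-atmosphere irradiance = S₀ (d̄/d)² cos θ_z = 1370 × 0.9766 × 0.1985 = 265.58 W/m².

266 W/m²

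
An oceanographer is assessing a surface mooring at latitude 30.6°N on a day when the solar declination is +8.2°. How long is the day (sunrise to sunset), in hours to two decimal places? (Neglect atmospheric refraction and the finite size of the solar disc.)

−tan φ tan δ = −(0.5914)(0.1441) = -0.0852; H_s = arccos(-0.0852) = 94.89°.
Day length = 2 H_s / 15° h⁻¹ = 189.78° / 15 = 12.652 h.

12.65 hours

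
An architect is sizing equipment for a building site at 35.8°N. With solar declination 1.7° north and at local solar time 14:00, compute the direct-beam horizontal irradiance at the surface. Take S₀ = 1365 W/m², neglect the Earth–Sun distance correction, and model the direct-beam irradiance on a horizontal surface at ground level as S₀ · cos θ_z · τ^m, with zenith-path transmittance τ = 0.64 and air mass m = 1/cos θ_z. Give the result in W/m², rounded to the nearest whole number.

528 W/m²

Hour angle H = 15° × (14 − 12) = 30.00°.
cos θ_z = sin φ sin δ + cos φ cos δ cos H = (0.5850)(0.0297) + (0.8111)(0.9996)(0.8660) = 0.7195.
Air mass m = 1/cos θ_z = 1/0.7195 = 1.390; τ^m = 0.64^1.390 = 0.5378.
Surface direct beam = 1365 × 0.7195 × 0.5378 = 528.18 W/m².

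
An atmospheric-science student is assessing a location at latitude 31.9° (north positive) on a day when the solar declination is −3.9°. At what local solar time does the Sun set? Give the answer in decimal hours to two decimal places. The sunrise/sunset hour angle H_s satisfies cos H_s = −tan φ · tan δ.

The sunset hour angle satisfies cos H_s = −tan φ tan δ = 0.0424, giving H_s = 87.57°.
Sunset is at 12 + H_s/15 = 12 + 5.838 = 17.838 h local solar time.

17.84 h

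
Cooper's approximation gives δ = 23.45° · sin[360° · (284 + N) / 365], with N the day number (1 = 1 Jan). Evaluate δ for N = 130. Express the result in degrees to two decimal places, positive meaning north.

+17.52°

360 × (284 + 130) / 365 = 408.329°; sin(408.329°) = 0.7470.
δ = 23.45 × 0.7470 = 17.517° ≈ +17.52°.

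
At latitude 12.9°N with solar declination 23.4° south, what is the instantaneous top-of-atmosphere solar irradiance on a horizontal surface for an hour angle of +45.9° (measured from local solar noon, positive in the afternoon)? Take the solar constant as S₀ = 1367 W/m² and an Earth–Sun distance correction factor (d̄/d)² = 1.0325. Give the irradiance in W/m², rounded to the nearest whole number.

cos θ_z = sin(12.9°) sin(-23.4°) + cos(12.9°) cos(-23.4°) cos(45.90°) = -0.0887 + 0.6226 = 0.5339.
Top-of-atmosphere irradiance = S₀ (d̄/d)² cos θ_z = 1367 × 1.0325 × 0.5339 = 753.56 W/m².

754 W/m²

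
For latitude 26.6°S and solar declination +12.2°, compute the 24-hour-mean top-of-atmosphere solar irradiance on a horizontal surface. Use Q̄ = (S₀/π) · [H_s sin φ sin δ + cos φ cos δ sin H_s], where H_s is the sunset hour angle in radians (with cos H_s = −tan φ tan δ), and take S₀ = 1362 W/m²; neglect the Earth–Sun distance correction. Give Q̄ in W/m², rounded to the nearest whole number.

317 W/m²

The sunset hour angle satisfies cos H_s = −tan φ tan δ = 0.1083, giving H_s = 83.78°. In radians, H_s = 1.4622.
H_s sin φ sin δ = 1.4622 × -0.4478 × 0.2113 = -0.1384.
cos φ cos δ sin H_s = 0.8942 × 0.9774 × 0.9941 = 0.8688.
Q̄ = (1362/π) × (-0.1384 + 0.8688) = 433.54 × 0.7304 = 316.66 W/m².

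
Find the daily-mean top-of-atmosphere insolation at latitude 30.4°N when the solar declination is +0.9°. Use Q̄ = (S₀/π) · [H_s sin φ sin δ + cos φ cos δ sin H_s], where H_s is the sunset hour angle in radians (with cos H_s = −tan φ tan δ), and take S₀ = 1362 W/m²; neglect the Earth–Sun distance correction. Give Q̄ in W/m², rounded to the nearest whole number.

The sunset hour angle satisfies cos H_s = −tan φ tan δ = -0.0092, giving H_s = 90.53°. In radians, H_s = 1.5800.
H_s sin φ sin δ = 1.5800 × 0.5060 × 0.0157 = 0.0126.
cos φ cos δ sin H_s = 0.8625 × 0.9999 × 1.0000 = 0.8624.
Q̄ = (1362/π) × (0.0126 + 0.8624) = 433.54 × 0.8750 = 379.35 W/m².

379 W/m²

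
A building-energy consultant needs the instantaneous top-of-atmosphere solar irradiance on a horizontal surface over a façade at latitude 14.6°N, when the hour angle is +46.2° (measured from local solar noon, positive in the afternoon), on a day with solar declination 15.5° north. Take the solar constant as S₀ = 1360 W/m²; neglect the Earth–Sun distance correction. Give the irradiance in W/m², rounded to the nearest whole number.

969 W/m²

With φ = 14.6°, δ = 15.5°, H = 46.20°: sin φ sin δ = 0.0674, cos φ cos δ cos H = 0.6454, so cos θ_z = 0.7128.
Top-of-atmosphere irradiance = S₀ cos θ_z = 1360 × 0.7128 = 969.41 W/m².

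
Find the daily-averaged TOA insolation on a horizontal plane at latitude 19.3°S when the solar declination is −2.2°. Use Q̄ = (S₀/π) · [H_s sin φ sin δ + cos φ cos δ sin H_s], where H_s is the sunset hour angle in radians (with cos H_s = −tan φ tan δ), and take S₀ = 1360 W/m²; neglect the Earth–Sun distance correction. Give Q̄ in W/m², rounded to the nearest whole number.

417 W/m²

−tan φ tan δ = −(-0.3502)(-0.0384) = -0.0134; H_s = arccos(-0.0134) = 90.77°. In radians, H_s = 1.5842.
H_s sin φ sin δ = 1.5842 × -0.3305 × -0.0384 = 0.0201.
cos φ cos δ sin H_s = 0.9438 × 0.9993 × 0.9999 = 0.9430.
Q̄ = (1360/π) × (0.0201 + 0.9430) = 432.90 × 0.9631 = 416.93 W/m².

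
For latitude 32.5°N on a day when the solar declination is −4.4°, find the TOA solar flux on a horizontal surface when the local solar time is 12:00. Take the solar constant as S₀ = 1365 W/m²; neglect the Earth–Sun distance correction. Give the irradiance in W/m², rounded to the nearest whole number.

1092 W/m²

Hour angle H = 15° × (12 − 12) = 0.00°.
With φ = 32.5°, δ = -4.4°, H = 0.00°: sin φ sin δ = -0.0412, cos φ cos δ cos H = 0.8409, so cos θ_z = 0.7997.
Top-of-atmosphere irradiance = S₀ cos θ_z = 1365 × 0.7997 = 1091.59 W/m².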